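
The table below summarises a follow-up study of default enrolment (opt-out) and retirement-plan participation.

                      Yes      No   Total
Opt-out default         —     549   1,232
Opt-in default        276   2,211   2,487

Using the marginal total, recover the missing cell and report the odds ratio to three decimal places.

9.966

The missing cell is in the exposed row: 1232 − 549 = 683.
So a = 683, b = 549, c = 276, d = 2211.
OR = (a·d)/(b·c) = (683 × 2211) / (549 × 276) = 1510113 / 151524 = 9.96616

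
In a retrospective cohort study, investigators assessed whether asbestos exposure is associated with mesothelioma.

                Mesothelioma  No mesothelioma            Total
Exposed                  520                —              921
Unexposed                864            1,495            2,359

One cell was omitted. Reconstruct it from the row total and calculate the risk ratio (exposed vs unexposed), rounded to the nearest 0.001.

1.542

The missing cell is in the exposed row: 921 − 520 = 401.
So a = 520, b = 401, c = 864, d = 1495.
RR = [a/(a+b)] / [c/(c+d)] = (520/921) / (864/2359) = 0.56460/0.36626 = 1.54155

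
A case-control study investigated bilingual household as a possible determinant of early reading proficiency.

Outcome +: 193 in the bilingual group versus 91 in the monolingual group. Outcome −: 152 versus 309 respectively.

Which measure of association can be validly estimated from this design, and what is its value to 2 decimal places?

4.31

From the description: a = 193, b = 152, c = 91, d = 309.
This is a case-control study: participants were sampled on outcome status, so risks in the source population cannot be estimated directly — relative risk is not valid here. The odds ratio is the appropriate measure.
OR = (a·d)/(b·c) = (193 × 309) / (152 × 91) = 59637 / 13832 = 4.31152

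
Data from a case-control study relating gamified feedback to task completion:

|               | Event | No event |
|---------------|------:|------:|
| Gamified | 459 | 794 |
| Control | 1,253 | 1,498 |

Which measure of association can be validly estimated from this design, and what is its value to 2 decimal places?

0.69

Cells: a = 459, b = 794, c = 1253, d = 1498.
This is a case-control study: participants were sampled on outcome status, so risks in the source population cannot be estimated directly — relative risk is not valid here. The odds ratio is the appropriate measure.
OR = (a·d)/(b·c) = (459 × 1498) / (794 × 1253) = 687582 / 994882 = 0.69112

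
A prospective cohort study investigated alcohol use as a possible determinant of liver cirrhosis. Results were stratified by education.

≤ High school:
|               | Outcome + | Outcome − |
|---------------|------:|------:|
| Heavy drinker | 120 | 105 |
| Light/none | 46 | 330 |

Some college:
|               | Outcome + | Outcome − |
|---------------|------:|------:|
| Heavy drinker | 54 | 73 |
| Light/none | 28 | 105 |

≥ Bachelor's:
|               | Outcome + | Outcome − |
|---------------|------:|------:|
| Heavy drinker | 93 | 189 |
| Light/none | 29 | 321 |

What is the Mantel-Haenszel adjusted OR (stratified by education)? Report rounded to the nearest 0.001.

5.492

OR_MH = Σ(aᵢdᵢ/nᵢ) / Σ(bᵢcᵢ/nᵢ), where nᵢ is the stratum total.
Stratum 1 (≤ High school): n = 601; a·d/n = 120·330/601 = 65.8902; b·c/n = 105·46/601 = 8.0366
Stratum 2 (Some college): n = 260; a·d/n = 54·105/260 = 21.8077; b·c/n = 73·28/260 = 7.8615
Stratum 3 (≥ Bachelor's): n = 632; a·d/n = 93·321/632 = 47.2358; b·c/n = 189·29/632 = 8.6725
OR_MH = (65.8902 + 21.8077 + 47.2358) / (8.0366 + 7.8615 + 8.6725) = 134.9336 / 24.5706 = 5.49167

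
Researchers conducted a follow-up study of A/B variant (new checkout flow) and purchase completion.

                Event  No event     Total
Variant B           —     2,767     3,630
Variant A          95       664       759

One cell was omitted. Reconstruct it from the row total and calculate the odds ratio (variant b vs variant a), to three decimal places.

The missing cell is in the exposed row: 3630 − 2767 = 863.
So a = 863, b = 2767, c = 95, d = 664.
OR = (a·d)/(b·c) = (863 × 664) / (2767 × 95) = 573032 / 262865 = 2.17995

2.180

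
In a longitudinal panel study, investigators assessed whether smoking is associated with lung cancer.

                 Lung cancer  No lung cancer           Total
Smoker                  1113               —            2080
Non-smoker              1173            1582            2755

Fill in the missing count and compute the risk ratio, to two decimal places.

The missing cell is in the exposed row: 2080 − 1113 = 967.
So a = 1113, b = 967, c = 1173, d = 1582.
RR = [a/(a+b)] / [c/(c+d)] = (1113/2080) / (1173/2755) = 0.53510/0.42577 = 1.25677

1.26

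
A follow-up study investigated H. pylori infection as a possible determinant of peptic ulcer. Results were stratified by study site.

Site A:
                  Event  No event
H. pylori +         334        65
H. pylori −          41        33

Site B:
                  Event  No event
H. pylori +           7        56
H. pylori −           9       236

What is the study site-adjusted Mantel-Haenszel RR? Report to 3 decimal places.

1.587

RR_MH = Σ(aᵢ·n₀ᵢ/nᵢ) / Σ(cᵢ·n₁ᵢ/nᵢ), with n₁ᵢ = aᵢ+bᵢ (exposed), n₀ᵢ = cᵢ+dᵢ (unexposed), nᵢ = n₁ᵢ+n₀ᵢ.
Stratum 1 (Site A): n₁ = 399, n₀ = 74, n = 473; a·n₀/n = 334·74/473 = 52.2537; c·n₁/n = 41·399/473 = 34.5856
Stratum 2 (Site B): n₁ = 63, n₀ = 245, n = 308; a·n₀/n = 7·245/308 = 5.5682; c·n₁/n = 9·63/308 = 1.8409
RR_MH = (52.2537 + 5.5682) / (34.5856 + 1.8409) = 57.8219 / 36.4265 = 1.58736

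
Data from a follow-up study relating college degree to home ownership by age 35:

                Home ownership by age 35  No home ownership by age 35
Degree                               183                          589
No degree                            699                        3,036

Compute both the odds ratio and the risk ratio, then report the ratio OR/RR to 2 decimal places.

1.07

Cells: a = 183, b = 589, c = 699, d = 3036.
OR = (183·3036)/(589·699) = 555588/411711 = 1.34946
Risk in exposed = 183/772 = 0.23705; risk in unexposed = 699/3735 = 0.18715; RR = 1.26662
OR/RR = 1.34946 / 1.26662 = 1.06540
The outcome is not rare, so the OR lies further from 1 than the RR.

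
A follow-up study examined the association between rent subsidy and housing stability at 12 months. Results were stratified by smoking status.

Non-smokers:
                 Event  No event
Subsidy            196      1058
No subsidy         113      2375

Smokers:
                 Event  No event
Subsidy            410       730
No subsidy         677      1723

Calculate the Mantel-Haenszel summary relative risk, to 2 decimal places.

1.60

RR_MH = Σ(aᵢ·n₀ᵢ/nᵢ) / Σ(cᵢ·n₁ᵢ/nᵢ), with n₁ᵢ = aᵢ+bᵢ (exposed), n₀ᵢ = cᵢ+dᵢ (unexposed), nᵢ = n₁ᵢ+n₀ᵢ.
Stratum 1 (Non-smokers): n₁ = 1254, n₀ = 2488, n = 3742; a·n₀/n = 196·2488/3742 = 130.3175; c·n₁/n = 113·1254/3742 = 37.8680
Stratum 2 (Smokers): n₁ = 1140, n₀ = 2400, n = 3540; a·n₀/n = 410·2400/3540 = 277.9661; c·n₁/n = 677·1140/3540 = 218.0169
RR_MH = (130.3175 + 277.9661) / (37.8680 + 218.0169) = 408.2836 / 255.8849 = 1.59557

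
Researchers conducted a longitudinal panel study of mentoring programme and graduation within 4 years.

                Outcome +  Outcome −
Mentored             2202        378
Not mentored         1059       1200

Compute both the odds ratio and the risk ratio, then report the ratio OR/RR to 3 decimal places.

3.626

Cells: a = 2202, b = 378, c = 1059, d = 1200.
OR = (2202·1200)/(378·1059) = 2642400/400302 = 6.60102
Risk in exposed = 2202/2580 = 0.85349; risk in unexposed = 1059/2259 = 0.46879; RR = 1.82061
OR/RR = 6.60102 / 1.82061 = 3.62571
The outcome is not rare, so the OR lies further from 1 than the RR.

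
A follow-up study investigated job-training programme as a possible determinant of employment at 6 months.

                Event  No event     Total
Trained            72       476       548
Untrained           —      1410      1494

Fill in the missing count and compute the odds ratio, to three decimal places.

2.539

The missing cell is in the unexposed row: 1494 − 1410 = 84.
So a = 72, b = 476, c = 84, d = 1410.
OR = (a·d)/(b·c) = (72 × 1410) / (476 × 84) = 101520 / 39984 = 2.53902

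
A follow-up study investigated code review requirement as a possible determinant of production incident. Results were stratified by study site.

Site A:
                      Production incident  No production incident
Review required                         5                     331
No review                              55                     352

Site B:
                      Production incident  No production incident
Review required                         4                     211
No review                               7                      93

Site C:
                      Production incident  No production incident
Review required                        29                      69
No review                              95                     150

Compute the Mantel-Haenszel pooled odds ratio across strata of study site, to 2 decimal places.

OR_MH = Σ(aᵢdᵢ/nᵢ) / Σ(bᵢcᵢ/nᵢ), where nᵢ is the stratum total.
Stratum 1 (Site A): n = 743; a·d/n = 5·352/743 = 2.3688; b·c/n = 331·55/743 = 24.5020
Stratum 2 (Site B): n = 315; a·d/n = 4·93/315 = 1.1810; b·c/n = 211·7/315 = 4.6889
Stratum 3 (Site C): n = 343; a·d/n = 29·150/343 = 12.6822; b·c/n = 69·95/343 = 19.1108
OR_MH = (2.3688 + 1.1810 + 12.6822) / (24.5020 + 4.6889 + 19.1108) = 16.2319 / 48.3017 = 0.33605

0.34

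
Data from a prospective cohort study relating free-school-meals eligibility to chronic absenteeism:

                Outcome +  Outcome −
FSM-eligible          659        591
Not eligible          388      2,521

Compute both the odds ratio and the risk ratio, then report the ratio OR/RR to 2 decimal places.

1.83

Cells: a = 659, b = 591, c = 388, d = 2521.
OR = (659·2521)/(591·388) = 1661339/229308 = 7.24501
Risk in exposed = 659/1250 = 0.52720; risk in unexposed = 388/2909 = 0.13338; RR = 3.95264
OR/RR = 7.24501 / 3.95264 = 1.83295
The outcome is not rare, so the OR lies further from 1 than the RR.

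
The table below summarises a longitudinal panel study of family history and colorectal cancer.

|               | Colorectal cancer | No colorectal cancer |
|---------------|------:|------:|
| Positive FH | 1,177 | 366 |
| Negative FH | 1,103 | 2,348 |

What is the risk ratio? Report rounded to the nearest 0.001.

Cells: a = 1177, b = 366, c = 1103, d = 2348.
Risk in exposed = 1177/1543 = 0.76280; risk in unexposed = 1103/3451 = 0.31962.
RR = 0.76280 / 0.31962 = 2.38660
The risk among the exposed is 2.39 times that among the unexposed.

2.387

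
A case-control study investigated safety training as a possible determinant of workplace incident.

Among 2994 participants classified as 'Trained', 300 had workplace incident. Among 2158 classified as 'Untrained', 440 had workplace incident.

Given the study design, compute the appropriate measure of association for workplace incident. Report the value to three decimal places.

0.435

From the description: a = 300, b = 2694, c = 440, d = 1718.
This is a case-control study: participants were sampled on outcome status, so risks in the source population cannot be estimated directly — relative risk is not valid here. The odds ratio is the appropriate measure.
OR = (a·d)/(b·c) = (300 × 1718) / (2694 × 440) = 515400 / 1185360 = 0.43480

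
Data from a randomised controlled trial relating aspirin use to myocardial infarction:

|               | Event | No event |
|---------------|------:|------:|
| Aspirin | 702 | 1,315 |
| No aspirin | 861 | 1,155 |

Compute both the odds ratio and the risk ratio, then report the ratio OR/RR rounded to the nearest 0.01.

0.88

Cells: a = 702, b = 1315, c = 861, d = 1155.
OR = (702·1155)/(1315·861) = 810810/1132215 = 0.71613
Risk in exposed = 702/2017 = 0.34804; risk in unexposed = 861/2016 = 0.42708; RR = 0.81493
OR/RR = 0.71613 / 0.81493 = 0.87876
The outcome is not rare, so the OR lies further from 1 than the RR.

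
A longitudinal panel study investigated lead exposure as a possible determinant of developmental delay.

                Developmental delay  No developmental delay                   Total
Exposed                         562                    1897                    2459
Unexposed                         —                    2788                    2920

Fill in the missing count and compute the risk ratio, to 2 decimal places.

The missing cell is in the unexposed row: 2920 − 2788 = 132.
So a = 562, b = 1897, c = 132, d = 2788.
RR = [a/(a+b)] / [c/(c+d)] = (562/2459) / (132/2920) = 0.22855/0.04521 = 5.05576

5.06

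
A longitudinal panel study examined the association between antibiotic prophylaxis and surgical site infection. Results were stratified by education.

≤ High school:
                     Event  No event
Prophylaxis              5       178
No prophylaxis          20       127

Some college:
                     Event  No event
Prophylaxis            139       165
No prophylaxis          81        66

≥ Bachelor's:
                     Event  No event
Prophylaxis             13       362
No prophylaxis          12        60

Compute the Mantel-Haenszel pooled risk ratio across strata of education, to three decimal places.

0.655

RR_MH = Σ(aᵢ·n₀ᵢ/nᵢ) / Σ(cᵢ·n₁ᵢ/nᵢ), with n₁ᵢ = aᵢ+bᵢ (exposed), n₀ᵢ = cᵢ+dᵢ (unexposed), nᵢ = n₁ᵢ+n₀ᵢ.
Stratum 1 (≤ High school): n₁ = 183, n₀ = 147, n = 330; a·n₀/n = 5·147/330 = 2.2273; c·n₁/n = 20·183/330 = 11.0909
Stratum 2 (Some college): n₁ = 304, n₀ = 147, n = 451; a·n₀/n = 139·147/451 = 45.3060; c·n₁/n = 81·304/451 = 54.5987
Stratum 3 (≥ Bachelor's): n₁ = 375, n₀ = 72, n = 447; a·n₀/n = 13·72/447 = 2.0940; c·n₁/n = 12·375/447 = 10.0671
RR_MH = (2.2273 + 45.3060 + 2.0940) / (11.0909 + 54.5987 + 10.0671) = 49.6272 / 75.7567 = 0.65509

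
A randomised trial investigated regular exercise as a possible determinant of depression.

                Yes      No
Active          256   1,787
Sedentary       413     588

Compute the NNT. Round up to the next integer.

Risk in treated group = 256/2043 = 0.12531; risk in control = 413/1001 = 0.41259.
Absolute risk reduction = 0.41259 − 0.12531 = 0.28728
NNT = 1 / ARR = 1 / 0.28728 = 3.481 → round up → 4

4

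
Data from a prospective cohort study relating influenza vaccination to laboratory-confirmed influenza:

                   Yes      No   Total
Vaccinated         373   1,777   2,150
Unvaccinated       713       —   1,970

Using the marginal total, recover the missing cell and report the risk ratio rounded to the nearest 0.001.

0.479

The missing cell is in the unexposed row: 1970 − 713 = 1257.
So a = 373, b = 1777, c = 713, d = 1257.
RR = [a/(a+b)] / [c/(c+d)] = (373/2150) / (713/1970) = 0.17349/0.36193 = 0.47934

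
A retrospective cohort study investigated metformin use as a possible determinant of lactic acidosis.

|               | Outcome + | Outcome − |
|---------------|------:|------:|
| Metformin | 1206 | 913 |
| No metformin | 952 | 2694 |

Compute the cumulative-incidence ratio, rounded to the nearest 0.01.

Cells: a = 1206, b = 913, c = 952, d = 2694.
Risk in exposed = 1206/2119 = 0.56914; risk in unexposed = 952/3646 = 0.26111.
RR = 0.56914 / 0.26111 = 2.17970
The risk among the exposed is 2.18 times that among the unexposed.

2.18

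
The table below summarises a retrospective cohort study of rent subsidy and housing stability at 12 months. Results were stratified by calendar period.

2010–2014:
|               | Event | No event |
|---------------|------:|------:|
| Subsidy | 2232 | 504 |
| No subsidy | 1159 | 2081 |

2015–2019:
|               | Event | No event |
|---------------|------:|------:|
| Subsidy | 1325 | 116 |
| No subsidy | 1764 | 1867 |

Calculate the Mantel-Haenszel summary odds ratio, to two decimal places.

9.16

OR_MH = Σ(aᵢdᵢ/nᵢ) / Σ(bᵢcᵢ/nᵢ), where nᵢ is the stratum total.
Stratum 1 (2010–2014): n = 5976; a·d/n = 2232·2081/5976 = 777.2410; b·c/n = 504·1159/5976 = 97.7470
Stratum 2 (2015–2019): n = 5072; a·d/n = 1325·1867/5072 = 487.7317; b·c/n = 116·1764/5072 = 40.3438
OR_MH = (777.2410 + 487.7317) / (97.7470 + 40.3438) = 1264.9726 / 138.0908 = 9.16044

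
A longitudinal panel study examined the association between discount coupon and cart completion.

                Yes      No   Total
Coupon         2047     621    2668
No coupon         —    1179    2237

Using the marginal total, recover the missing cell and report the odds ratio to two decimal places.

The missing cell is in the unexposed row: 2237 − 1179 = 1058.
So a = 2047, b = 621, c = 1058, d = 1179.
OR = (a·d)/(b·c) = (2047 × 1179) / (621 × 1058) = 2413413 / 657018 = 3.67328

3.67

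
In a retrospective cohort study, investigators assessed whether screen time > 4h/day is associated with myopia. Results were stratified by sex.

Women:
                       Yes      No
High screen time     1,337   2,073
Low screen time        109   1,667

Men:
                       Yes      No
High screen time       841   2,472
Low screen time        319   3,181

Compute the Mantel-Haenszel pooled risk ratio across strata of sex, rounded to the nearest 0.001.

RR_MH = Σ(aᵢ·n₀ᵢ/nᵢ) / Σ(cᵢ·n₁ᵢ/nᵢ), with n₁ᵢ = aᵢ+bᵢ (exposed), n₀ᵢ = cᵢ+dᵢ (unexposed), nᵢ = n₁ᵢ+n₀ᵢ.
Stratum 1 (Women): n₁ = 3410, n₀ = 1776, n = 5186; a·n₀/n = 1337·1776/5186 = 457.8696; c·n₁/n = 109·3410/5186 = 71.6718
Stratum 2 (Men): n₁ = 3313, n₀ = 3500, n = 6813; a·n₀/n = 841·3500/6813 = 432.0417; c·n₁/n = 319·3313/6813 = 155.1221
RR_MH = (457.8696 + 432.0417) / (71.6718 + 155.1221) = 889.9113 / 226.7939 = 3.92388

3.924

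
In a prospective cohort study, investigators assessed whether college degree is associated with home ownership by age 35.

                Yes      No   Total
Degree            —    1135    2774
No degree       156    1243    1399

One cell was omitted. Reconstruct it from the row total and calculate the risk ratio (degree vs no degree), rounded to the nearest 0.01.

5.30

The missing cell is in the exposed row: 2774 − 1135 = 1639.
So a = 1639, b = 1135, c = 156, d = 1243.
RR = [a/(a+b)] / [c/(c+d)] = (1639/2774) / (156/1399) = 0.59084/0.11151 = 5.29865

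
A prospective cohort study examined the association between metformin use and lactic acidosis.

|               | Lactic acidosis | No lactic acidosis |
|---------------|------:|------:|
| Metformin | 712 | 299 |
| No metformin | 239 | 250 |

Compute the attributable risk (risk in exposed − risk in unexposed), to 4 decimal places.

Cells: a = 712, b = 299, c = 239, d = 250.
Risk in exposed = 712/1011 = 0.704253; risk in unexposed = 239/489 = 0.488753.
Risk difference = 0.704253 − 0.488753 = 0.215501

0.2155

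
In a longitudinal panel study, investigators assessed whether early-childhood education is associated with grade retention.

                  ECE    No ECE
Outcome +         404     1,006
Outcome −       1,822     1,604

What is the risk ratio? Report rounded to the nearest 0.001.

0.471

Reading the table with exposure as columns: a = 404 (ECE, case), b = 1822 (ECE, non-case), c = 1006 (No ECE, case), d = 1604.
Risk in exposed = 404/2226 = 0.18149; risk in unexposed = 1006/2610 = 0.38544.
RR = 0.18149 / 0.38544 = 0.47087
The risk is 53% lower among the exposed than among the unexposed.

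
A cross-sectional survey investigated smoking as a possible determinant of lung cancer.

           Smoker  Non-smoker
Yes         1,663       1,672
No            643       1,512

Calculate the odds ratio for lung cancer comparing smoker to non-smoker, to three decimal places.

2.339

Reading the table with exposure as columns: a = 1663 (Smoker, case), b = 643 (Smoker, non-case), c = 1672 (Non-smoker, case), d = 1512.
OR = (a·d)/(b·c) = (1663 × 1512) / (643 × 1672) = 2514456 / 1075096 = 2.33882
The odds of lung cancer are about 2.34 times as high in the smoker group.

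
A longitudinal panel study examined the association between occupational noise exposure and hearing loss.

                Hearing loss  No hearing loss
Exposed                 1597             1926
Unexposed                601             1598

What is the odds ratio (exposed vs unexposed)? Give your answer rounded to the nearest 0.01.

2.20

Cells: a = 1597, b = 1926, c = 601, d = 1598.
OR = (a·d)/(b·c) = (1597 × 1598) / (1926 × 601) = 2552006 / 1157526 = 2.20471
The odds of hearing loss are about 2.20 times as high in the exposed group.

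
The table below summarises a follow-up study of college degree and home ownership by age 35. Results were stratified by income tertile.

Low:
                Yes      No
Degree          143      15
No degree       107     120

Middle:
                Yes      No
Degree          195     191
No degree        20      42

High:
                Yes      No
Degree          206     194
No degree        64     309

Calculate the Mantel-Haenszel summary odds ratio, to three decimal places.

OR_MH = Σ(aᵢdᵢ/nᵢ) / Σ(bᵢcᵢ/nᵢ), where nᵢ is the stratum total.
Stratum 1 (Low): n = 385; a·d/n = 143·120/385 = 44.5714; b·c/n = 15·107/385 = 4.1688
Stratum 2 (Middle): n = 448; a·d/n = 195·42/448 = 18.2812; b·c/n = 191·20/448 = 8.5268
Stratum 3 (High): n = 773; a·d/n = 206·309/773 = 82.3467; b·c/n = 194·64/773 = 16.0621
OR_MH = (44.5714 + 18.2812 + 82.3467) / (4.1688 + 8.5268 + 16.0621) = 145.1994 / 28.7577 = 5.04906

5.049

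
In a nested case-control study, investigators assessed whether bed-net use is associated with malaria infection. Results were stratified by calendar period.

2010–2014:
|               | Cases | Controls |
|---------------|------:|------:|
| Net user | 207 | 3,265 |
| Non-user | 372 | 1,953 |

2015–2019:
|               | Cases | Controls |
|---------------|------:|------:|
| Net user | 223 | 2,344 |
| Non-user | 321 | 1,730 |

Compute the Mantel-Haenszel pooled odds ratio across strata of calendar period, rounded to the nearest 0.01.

0.41

OR_MH = Σ(aᵢdᵢ/nᵢ) / Σ(bᵢcᵢ/nᵢ), where nᵢ is the stratum total.
Stratum 1 (2010–2014): n = 5797; a·d/n = 207·1953/5797 = 69.7380; b·c/n = 3265·372/5797 = 209.5187
Stratum 2 (2015–2019): n = 4618; a·d/n = 223·1730/4618 = 83.5405; b·c/n = 2344·321/4618 = 162.9329
OR_MH = (69.7380 + 83.5405) / (209.5187 + 162.9329) = 153.2785 / 372.4516 = 0.41154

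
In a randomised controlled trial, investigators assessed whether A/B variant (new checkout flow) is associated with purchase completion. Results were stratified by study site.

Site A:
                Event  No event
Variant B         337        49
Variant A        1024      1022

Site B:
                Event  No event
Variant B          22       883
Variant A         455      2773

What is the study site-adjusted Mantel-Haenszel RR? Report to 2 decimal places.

1.15

RR_MH = Σ(aᵢ·n₀ᵢ/nᵢ) / Σ(cᵢ·n₁ᵢ/nᵢ), with n₁ᵢ = aᵢ+bᵢ (exposed), n₀ᵢ = cᵢ+dᵢ (unexposed), nᵢ = n₁ᵢ+n₀ᵢ.
Stratum 1 (Site A): n₁ = 386, n₀ = 2046, n = 2432; a·n₀/n = 337·2046/2432 = 283.5123; c·n₁/n = 1024·386/2432 = 162.5263
Stratum 2 (Site B): n₁ = 905, n₀ = 3228, n = 4133; a·n₀/n = 22·3228/4133 = 17.1827; c·n₁/n = 455·905/4133 = 99.6310
RR_MH = (283.5123 + 17.1827) / (162.5263 + 99.6310) = 300.6950 / 262.1573 = 1.14700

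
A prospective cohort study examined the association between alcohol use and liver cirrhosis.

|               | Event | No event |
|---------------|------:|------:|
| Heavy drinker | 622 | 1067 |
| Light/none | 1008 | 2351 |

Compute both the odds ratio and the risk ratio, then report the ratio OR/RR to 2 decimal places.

Cells: a = 622, b = 1067, c = 1008, d = 2351.
OR = (622·2351)/(1067·1008) = 1462322/1075536 = 1.35962
Risk in exposed = 622/1689 = 0.36827; risk in unexposed = 1008/3359 = 0.30009; RR = 1.22719
OR/RR = 1.35962 / 1.22719 = 1.10792
The outcome is not rare, so the OR lies further from 1 than the RR.

1.11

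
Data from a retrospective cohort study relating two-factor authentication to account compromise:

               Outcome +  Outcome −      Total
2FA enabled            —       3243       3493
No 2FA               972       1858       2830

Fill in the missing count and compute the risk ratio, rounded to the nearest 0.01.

The missing cell is in the exposed row: 3493 − 3243 = 250.
So a = 250, b = 3243, c = 972, d = 1858.
RR = [a/(a+b)] / [c/(c+d)] = (250/3493) / (972/2830) = 0.07157/0.34346 = 0.20838

0.21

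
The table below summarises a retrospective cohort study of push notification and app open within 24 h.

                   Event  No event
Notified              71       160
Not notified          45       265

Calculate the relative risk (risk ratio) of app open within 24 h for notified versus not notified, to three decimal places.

2.117

Cells: a = 71, b = 160, c = 45, d = 265.
Risk in exposed = 71/231 = 0.30736; risk in unexposed = 45/310 = 0.14516.
RR = 0.30736 / 0.14516 = 2.11736
The risk among the exposed is 2.12 times that among the unexposed.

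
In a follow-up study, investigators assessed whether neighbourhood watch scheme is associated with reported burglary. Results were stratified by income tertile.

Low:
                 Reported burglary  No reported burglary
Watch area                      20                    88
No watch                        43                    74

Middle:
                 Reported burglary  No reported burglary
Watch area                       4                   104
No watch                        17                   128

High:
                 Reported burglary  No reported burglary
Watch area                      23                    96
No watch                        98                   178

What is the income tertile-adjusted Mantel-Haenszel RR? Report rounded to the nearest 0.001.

0.501

RR_MH = Σ(aᵢ·n₀ᵢ/nᵢ) / Σ(cᵢ·n₁ᵢ/nᵢ), with n₁ᵢ = aᵢ+bᵢ (exposed), n₀ᵢ = cᵢ+dᵢ (unexposed), nᵢ = n₁ᵢ+n₀ᵢ.
Stratum 1 (Low): n₁ = 108, n₀ = 117, n = 225; a·n₀/n = 20·117/225 = 10.4000; c·n₁/n = 43·108/225 = 20.6400
Stratum 2 (Middle): n₁ = 108, n₀ = 145, n = 253; a·n₀/n = 4·145/253 = 2.2925; c·n₁/n = 17·108/253 = 7.2569
Stratum 3 (High): n₁ = 119, n₀ = 276, n = 395; a·n₀/n = 23·276/395 = 16.0709; c·n₁/n = 98·119/395 = 29.5241
RR_MH = (10.4000 + 2.2925 + 16.0709) / (20.6400 + 7.2569 + 29.5241) = 28.7634 / 57.4210 = 0.50092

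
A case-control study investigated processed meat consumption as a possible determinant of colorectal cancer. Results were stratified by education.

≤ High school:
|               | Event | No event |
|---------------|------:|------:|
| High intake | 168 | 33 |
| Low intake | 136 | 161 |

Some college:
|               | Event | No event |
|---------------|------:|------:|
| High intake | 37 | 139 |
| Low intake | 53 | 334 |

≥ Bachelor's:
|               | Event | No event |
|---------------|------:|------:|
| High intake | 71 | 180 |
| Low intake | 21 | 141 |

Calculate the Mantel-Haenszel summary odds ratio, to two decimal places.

OR_MH = Σ(aᵢdᵢ/nᵢ) / Σ(bᵢcᵢ/nᵢ), where nᵢ is the stratum total.
Stratum 1 (≤ High school): n = 498; a·d/n = 168·161/498 = 54.3133; b·c/n = 33·136/498 = 9.0120
Stratum 2 (Some college): n = 563; a·d/n = 37·334/563 = 21.9503; b·c/n = 139·53/563 = 13.0853
Stratum 3 (≥ Bachelor's): n = 413; a·d/n = 71·141/413 = 24.2397; b·c/n = 180·21/413 = 9.1525
OR_MH = (54.3133 + 21.9503 + 24.2397) / (9.0120 + 13.0853 + 9.1525) = 100.5032 / 31.2498 = 3.21612

3.22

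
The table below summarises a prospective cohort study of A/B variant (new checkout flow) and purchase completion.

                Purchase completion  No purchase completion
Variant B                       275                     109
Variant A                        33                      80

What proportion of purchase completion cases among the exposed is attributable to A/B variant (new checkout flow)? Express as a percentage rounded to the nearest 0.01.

59.22

Cells: a = 275, b = 109, c = 33, d = 80.
Risk in exposed = 275/384 = 0.71615; risk in unexposed = 33/113 = 0.29204.
RR = 0.71615/0.29204 = 2.45226
AR% = (RR − 1)/RR × 100 = (2.45226 − 1)/2.45226 × 100 = 59.2212%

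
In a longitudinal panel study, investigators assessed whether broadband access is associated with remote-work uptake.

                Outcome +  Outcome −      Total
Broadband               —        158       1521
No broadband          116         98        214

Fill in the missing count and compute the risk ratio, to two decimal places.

1.65

The missing cell is in the exposed row: 1521 − 158 = 1363.
So a = 1363, b = 158, c = 116, d = 98.
RR = [a/(a+b)] / [c/(c+d)] = (1363/1521) / (116/214) = 0.89612/0.54206 = 1.65319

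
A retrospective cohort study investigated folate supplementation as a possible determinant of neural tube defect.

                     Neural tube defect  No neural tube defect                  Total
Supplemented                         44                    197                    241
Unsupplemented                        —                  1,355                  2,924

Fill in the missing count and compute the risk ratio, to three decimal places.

0.340

The missing cell is in the unexposed row: 2924 − 1355 = 1569.
So a = 44, b = 197, c = 1569, d = 1355.
RR = [a/(a+b)] / [c/(c+d)] = (44/241) / (1569/2924) = 0.18257/0.53659 = 0.34024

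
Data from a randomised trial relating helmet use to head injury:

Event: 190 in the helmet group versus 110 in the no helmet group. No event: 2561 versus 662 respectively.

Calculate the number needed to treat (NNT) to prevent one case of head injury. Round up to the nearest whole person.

14

Risk in treated group = 190/2751 = 0.06907; risk in control = 110/772 = 0.14249.
Absolute risk reduction = 0.14249 − 0.06907 = 0.07342
NNT = 1 / ARR = 1 / 0.07342 = 13.620 → round up → 14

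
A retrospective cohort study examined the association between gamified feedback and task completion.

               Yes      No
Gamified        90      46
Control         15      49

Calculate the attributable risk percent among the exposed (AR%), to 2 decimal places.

Cells: a = 90, b = 46, c = 15, d = 49.
Risk in exposed = 90/136 = 0.66176; risk in unexposed = 15/64 = 0.23438.
RR = 0.66176/0.23438 = 2.82353
AR% = (RR − 1)/RR × 100 = (2.82353 − 1)/2.82353 × 100 = 64.5833%

64.58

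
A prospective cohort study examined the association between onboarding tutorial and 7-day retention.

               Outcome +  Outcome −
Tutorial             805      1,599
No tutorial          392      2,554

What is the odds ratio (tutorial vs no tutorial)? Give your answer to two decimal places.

Cells: a = 805, b = 1599, c = 392, d = 2554.
OR = (a·d)/(b·c) = (805 × 2554) / (1599 × 392) = 2055970 / 626808 = 3.28006
The odds of 7-day retention are about 3.28 times as high in the tutorial group.

3.28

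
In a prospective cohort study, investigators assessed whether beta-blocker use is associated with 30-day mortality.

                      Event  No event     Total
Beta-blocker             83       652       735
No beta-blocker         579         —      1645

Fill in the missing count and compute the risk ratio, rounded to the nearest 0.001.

The missing cell is in the unexposed row: 1645 − 579 = 1066.
So a = 83, b = 652, c = 579, d = 1066.
RR = [a/(a+b)] / [c/(c+d)] = (83/735) / (579/1645) = 0.11293/0.35198 = 0.32083

0.321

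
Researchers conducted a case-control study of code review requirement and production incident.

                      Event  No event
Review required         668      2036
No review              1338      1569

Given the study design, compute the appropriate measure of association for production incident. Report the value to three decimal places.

Cells: a = 668, b = 2036, c = 1338, d = 1569.
This is a case-control study: participants were sampled on outcome status, so risks in the source population cannot be estimated directly — relative risk is not valid here. The odds ratio is the appropriate measure.
OR = (a·d)/(b·c) = (668 × 1569) / (2036 × 1338) = 1048092 / 2724168 = 0.38474

0.385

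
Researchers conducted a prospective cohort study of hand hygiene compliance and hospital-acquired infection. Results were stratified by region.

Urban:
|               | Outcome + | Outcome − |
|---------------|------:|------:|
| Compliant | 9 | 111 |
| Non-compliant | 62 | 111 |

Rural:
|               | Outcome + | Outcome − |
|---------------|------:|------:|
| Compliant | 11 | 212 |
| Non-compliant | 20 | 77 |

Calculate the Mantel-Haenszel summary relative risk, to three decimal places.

0.220

RR_MH = Σ(aᵢ·n₀ᵢ/nᵢ) / Σ(cᵢ·n₁ᵢ/nᵢ), with n₁ᵢ = aᵢ+bᵢ (exposed), n₀ᵢ = cᵢ+dᵢ (unexposed), nᵢ = n₁ᵢ+n₀ᵢ.
Stratum 1 (Urban): n₁ = 120, n₀ = 173, n = 293; a·n₀/n = 9·173/293 = 5.3140; c·n₁/n = 62·120/293 = 25.3925
Stratum 2 (Rural): n₁ = 223, n₀ = 97, n = 320; a·n₀/n = 11·97/320 = 3.3344; c·n₁/n = 20·223/320 = 13.9375
RR_MH = (5.3140 + 3.3344) / (25.3925 + 13.9375) = 8.6484 / 39.3300 = 0.21989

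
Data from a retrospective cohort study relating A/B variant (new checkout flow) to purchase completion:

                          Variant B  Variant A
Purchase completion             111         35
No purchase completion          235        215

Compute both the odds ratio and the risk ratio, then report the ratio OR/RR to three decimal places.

1.266

Reading the table with exposure as columns: a = 111 (Variant B, case), b = 235 (Variant B, non-case), c = 35 (Variant A, case), d = 215.
OR = (111·215)/(235·35) = 23865/8225 = 2.90152
Risk in exposed = 111/346 = 0.32081; risk in unexposed = 35/250 = 0.14000; RR = 2.29149
OR/RR = 2.90152 / 2.29149 = 1.26621
The outcome is not rare, so the OR lies further from 1 than the RR.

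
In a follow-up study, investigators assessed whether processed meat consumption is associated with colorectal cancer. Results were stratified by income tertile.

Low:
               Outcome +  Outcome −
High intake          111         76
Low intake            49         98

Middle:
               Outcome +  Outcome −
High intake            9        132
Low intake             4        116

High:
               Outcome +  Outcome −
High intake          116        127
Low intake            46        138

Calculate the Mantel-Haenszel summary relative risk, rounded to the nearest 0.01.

1.85

RR_MH = Σ(aᵢ·n₀ᵢ/nᵢ) / Σ(cᵢ·n₁ᵢ/nᵢ), with n₁ᵢ = aᵢ+bᵢ (exposed), n₀ᵢ = cᵢ+dᵢ (unexposed), nᵢ = n₁ᵢ+n₀ᵢ.
Stratum 1 (Low): n₁ = 187, n₀ = 147, n = 334; a·n₀/n = 111·147/334 = 48.8533; c·n₁/n = 49·187/334 = 27.4341
Stratum 2 (Middle): n₁ = 141, n₀ = 120, n = 261; a·n₀/n = 9·120/261 = 4.1379; c·n₁/n = 4·141/261 = 2.1609
Stratum 3 (High): n₁ = 243, n₀ = 184, n = 427; a·n₀/n = 116·184/427 = 49.9859; c·n₁/n = 46·243/427 = 26.1780
RR_MH = (48.8533 + 4.1379 + 49.9859) / (27.4341 + 2.1609 + 26.1780) = 102.9772 / 55.7730 = 1.84636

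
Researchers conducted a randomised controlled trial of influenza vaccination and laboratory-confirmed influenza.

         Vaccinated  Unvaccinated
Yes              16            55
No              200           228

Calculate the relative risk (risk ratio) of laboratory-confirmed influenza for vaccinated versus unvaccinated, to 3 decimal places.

Reading the table with exposure as columns: a = 16 (Vaccinated, case), b = 200 (Vaccinated, non-case), c = 55 (Unvaccinated, case), d = 228.
Risk in exposed = 16/216 = 0.07407; risk in unexposed = 55/283 = 0.19435.
RR = 0.07407 / 0.19435 = 0.38114
The risk is 62% lower among the exposed than among the unexposed.

0.381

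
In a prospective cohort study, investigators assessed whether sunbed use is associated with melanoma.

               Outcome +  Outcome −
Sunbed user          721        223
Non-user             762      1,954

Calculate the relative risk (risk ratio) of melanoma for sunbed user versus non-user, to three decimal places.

Cells: a = 721, b = 223, c = 762, d = 1954.
Risk in exposed = 721/944 = 0.76377; risk in unexposed = 762/2716 = 0.28056.
RR = 0.76377 / 0.28056 = 2.72231
The risk among the exposed is 2.72 times that among the unexposed.

2.722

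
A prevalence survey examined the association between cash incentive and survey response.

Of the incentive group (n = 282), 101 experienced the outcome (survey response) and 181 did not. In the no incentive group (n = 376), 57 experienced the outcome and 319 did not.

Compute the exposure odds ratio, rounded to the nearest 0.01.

From the description: a = 101, b = 181, c = 57, d = 319.
OR = (a·d)/(b·c) = (101 × 319) / (181 × 57) = 32219 / 10317 = 3.12290
The odds of survey response are about 3.12 times as high in the incentive group.

3.12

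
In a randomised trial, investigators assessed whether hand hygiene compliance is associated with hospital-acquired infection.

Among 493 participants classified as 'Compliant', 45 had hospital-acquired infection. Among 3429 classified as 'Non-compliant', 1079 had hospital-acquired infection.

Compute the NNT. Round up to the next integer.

Risk in treated group = 45/493 = 0.09128; risk in control = 1079/3429 = 0.31467.
Absolute risk reduction = 0.31467 − 0.09128 = 0.22339
NNT = 1 / ARR = 1 / 0.22339 = 4.476 → round up → 5

5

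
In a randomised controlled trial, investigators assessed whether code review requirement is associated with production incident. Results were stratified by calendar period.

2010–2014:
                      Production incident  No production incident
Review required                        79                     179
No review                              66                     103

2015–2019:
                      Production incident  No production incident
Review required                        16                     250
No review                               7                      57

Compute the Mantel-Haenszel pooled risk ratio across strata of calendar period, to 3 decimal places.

RR_MH = Σ(aᵢ·n₀ᵢ/nᵢ) / Σ(cᵢ·n₁ᵢ/nᵢ), with n₁ᵢ = aᵢ+bᵢ (exposed), n₀ᵢ = cᵢ+dᵢ (unexposed), nᵢ = n₁ᵢ+n₀ᵢ.
Stratum 1 (2010–2014): n₁ = 258, n₀ = 169, n = 427; a·n₀/n = 79·169/427 = 31.2670; c·n₁/n = 66·258/427 = 39.8782
Stratum 2 (2015–2019): n₁ = 266, n₀ = 64, n = 330; a·n₀/n = 16·64/330 = 3.1030; c·n₁/n = 7·266/330 = 5.6424
RR_MH = (31.2670 + 3.1030) / (39.8782 + 5.6424) = 34.3700 / 45.5206 = 0.75504

0.755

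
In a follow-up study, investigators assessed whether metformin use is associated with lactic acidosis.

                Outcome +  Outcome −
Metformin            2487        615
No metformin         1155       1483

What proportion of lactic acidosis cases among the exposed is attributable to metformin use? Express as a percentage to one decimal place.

Cells: a = 2487, b = 615, c = 1155, d = 1483.
Risk in exposed = 2487/3102 = 0.80174; risk in unexposed = 1155/2638 = 0.43783.
RR = 0.80174/0.43783 = 1.83116
AR% = (RR − 1)/RR × 100 = (1.83116 − 1)/1.83116 × 100 = 45.3899%

45.4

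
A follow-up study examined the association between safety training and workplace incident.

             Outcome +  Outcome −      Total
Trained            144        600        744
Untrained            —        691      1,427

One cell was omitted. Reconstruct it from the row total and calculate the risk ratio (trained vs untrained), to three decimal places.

0.375

The missing cell is in the unexposed row: 1427 − 691 = 736.
So a = 144, b = 600, c = 736, d = 691.
RR = [a/(a+b)] / [c/(c+d)] = (144/744) / (736/1427) = 0.19355/0.51577 = 0.37526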